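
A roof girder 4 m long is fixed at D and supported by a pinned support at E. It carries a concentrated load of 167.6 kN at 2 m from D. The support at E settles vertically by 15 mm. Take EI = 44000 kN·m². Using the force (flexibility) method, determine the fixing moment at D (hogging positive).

Release the roller at E. Primary structure: cantilever fixed at D.
Downward deflection at the released point E due to the loads:
  point load 167.6 at a = 2: Pa²(3L − a)/(6EI) = 1117/EI
Tip deflection under a unit load at E: L³/(3EI) = 21.33/EI.
With EI = 44000 kN·m²: δ_0 = 0.025394 m and δ_{EE} = 0.000485 m/kN.
Compatibility — the beam at E must follow the support down by 0.015 m: δ_0 − R_E·δ_{EE} = 0.015, so R_E = (0.025394 − 0.015)/0.000485 = 21.44 kN.
Moment equilibrium about D: M_D = Σ(load moments about D) − R_E·L = 335.2 − 21.44×4 = 249.4 kN·m.

M_D = 249.4 kN·m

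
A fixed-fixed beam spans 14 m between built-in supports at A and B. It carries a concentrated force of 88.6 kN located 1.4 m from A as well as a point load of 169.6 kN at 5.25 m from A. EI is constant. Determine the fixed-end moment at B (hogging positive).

M_B = 219.9 kN·m

Release both end moments; the primary structure is a simply-supported span AB with redundants M_A and M_B.
Simple-span end rotations at A and B under the given loads:
  at A: point load 88.6 at a = 1.4: Pab(L + b)/(6LEI) = 494.9/EI
  at B: point load 88.6 at a = 1.4: Pab(L + a)/(6LEI) = 286.5/EI
  at A: point load 169.6 at a = 5.25: Pab(L + b)/(6LEI) = 2110/EI
  at B: point load 169.6 at a = 5.25: Pab(L + a)/(6LEI) = 1785/EI
  θ_A0 = 2605/EI,  θ_B0 = 2072/EI
Flexibility coefficients: a unit moment at one end gives L/(3EI) there and L/(6EI) at the far end, so f₁₁ = f₂₂ = 4.667/EI and f₁₂ = f₂₁ = 2.333/EI.
Compatibility — zero rotation at each built-in end:
  4.667 M_A + 2.333 M_B = 2605
  2.333 M_A + 4.667 M_B = 2072
Solving the pair gives M_A = 448.3 kN·m and M_B = 219.9 kN·m (hogging).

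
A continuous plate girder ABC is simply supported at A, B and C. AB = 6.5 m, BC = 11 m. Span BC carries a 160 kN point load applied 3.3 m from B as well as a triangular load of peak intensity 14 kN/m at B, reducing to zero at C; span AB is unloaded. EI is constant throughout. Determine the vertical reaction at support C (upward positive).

Insert a hinge at B; M_B is the redundant, and each span becomes simply supported.
End slopes at the hinge B, treating each span as simply supported:
  span BC: point load 160 at a = 3.3: Pab(L + b)/(6LEI) = 1152/EI
  span BC: triangular load, peak 14: w₀L³/(45EI) = 414.1/EI
  relative rotation θ_0 = (0 + 1566)/EI = 1566/EI
A unit hogging moment at B produces rotation L₁/(3EI) + L₂/(3EI) = 5.833/EI.
Compatibility: M_B·(L₁+L₂)/(3EI) = θ_0, giving M_B = 268.5 kN·m (hogging).
Span BC, ΣM about C: R_B^{BC}·11 = 1797 + 268.5, so R_B^{BC} = 187.7 kN and R_C = 237 − 187.7 = 49.26 kN.

R_C = 49.26 kN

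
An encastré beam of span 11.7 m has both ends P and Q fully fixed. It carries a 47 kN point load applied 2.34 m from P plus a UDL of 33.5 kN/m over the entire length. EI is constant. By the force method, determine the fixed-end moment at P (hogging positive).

M_P = 452.5 kN·m

Take the two fixed-end moments M_P, M_Q as redundants; the released structure is the simple span PQ.
On the primary (simply-supported) span, the end slopes from the loading are:
  at P: point load 47 at a = 2.34: Pab(L + b)/(6LEI) = 308.8/EI
  at Q: point load 47 at a = 2.34: Pab(L + a)/(6LEI) = 205.9/EI
  at P: UDL 33.5: wL³/(24EI) = 2236/EI
  at Q: UDL 33.5: wL³/(24EI) = 2236/EI
  θ_P0 = 2544/EI,  θ_Q0 = 2441/EI
Flexibility coefficients: a unit moment at one end gives L/(3EI) there and L/(6EI) at the far end, so f₁₁ = f₂₂ = 3.9/EI and f₁₂ = f₂₁ = 1.95/EI.
Compatibility — zero rotation at each built-in end:
  3.9 M_P + 1.95 M_Q = 2544
  1.95 M_P + 3.9 M_Q = 2441
Solving the pair gives M_P = 452.5 kN·m and M_Q = 399.7 kN·m (hogging).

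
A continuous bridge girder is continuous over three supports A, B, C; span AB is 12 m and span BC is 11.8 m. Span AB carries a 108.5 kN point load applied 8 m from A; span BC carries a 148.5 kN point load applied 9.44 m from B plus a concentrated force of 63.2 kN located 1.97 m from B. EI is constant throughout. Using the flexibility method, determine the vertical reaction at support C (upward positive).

R_C = 108 kN

Release continuity at B by inserting a hinge; the redundant is the internal moment M_B. The primary structure is two simply-supported spans AB and BC.
Rotations at B on the released spans (each span's end-slope, ×1/EI):
  span AB: point load 108.5 at a = 8: Pab(L + a)/(6LEI) = 964.4/EI
  span BC: point load 148.5 at a = 9.44: Pab(L + b)/(6LEI) = 661.7/EI
  span BC: point load 63.2 at a = 1.97: Pab(L + b)/(6LEI) = 373.9/EI
  relative rotation θ_0 = (964.4 + 1036)/EI = 2000/EI
A unit hogging moment at B produces rotation L₁/(3EI) + L₂/(3EI) = 7.933/EI.
Compatibility: M_B·(L₁+L₂)/(3EI) = θ_0, giving M_B = 252.1 kN·m (hogging).
Span BC, ΣM about C: R_B^{BC}·11.8 = 971.7 + 252.1, so R_B^{BC} = 103.7 kN and R_C = 211.7 − 103.7 = 108 kN.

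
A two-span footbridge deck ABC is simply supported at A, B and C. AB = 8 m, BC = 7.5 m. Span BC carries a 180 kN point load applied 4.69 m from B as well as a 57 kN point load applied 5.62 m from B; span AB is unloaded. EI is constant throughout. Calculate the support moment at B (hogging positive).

Release continuity at B by inserting a hinge; the redundant is the internal moment M_B. The primary structure is two simply-supported spans AB and BC.
Discontinuity in slope at B on the released structure — sum the simple-span end rotations:
  span BC: point load 180 at a = 4.69: Pab(L + b)/(6LEI) = 543.5/EI
  span BC: point load 57 at a = 5.62: Pab(L + b)/(6LEI) = 125.5/EI
  relative rotation θ_0 = (0 + 669)/EI = 669/EI
A unit hogging moment at B produces rotation L₁/(3EI) + L₂/(3EI) = 5.167/EI.
Compatibility: M_B·(L₁+L₂)/(3EI) = θ_0, giving M_B = 129.5 kN·m (hogging).

M_B = 129.5 kN·m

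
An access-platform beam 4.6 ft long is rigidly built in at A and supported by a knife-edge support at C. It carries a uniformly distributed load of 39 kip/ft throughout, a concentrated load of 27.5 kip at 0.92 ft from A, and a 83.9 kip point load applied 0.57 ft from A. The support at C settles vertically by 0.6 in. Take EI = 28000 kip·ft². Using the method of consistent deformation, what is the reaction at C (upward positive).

Choose R_C as the redundant. The primary structure is the cantilever fixed at A.
Free-end deflection of the primary structure under the applied loading (downward +):
  UDL 39: wL⁴/(8EI) = 2183/EI
  point load 27.5 at a = 0.92: Pa²(3L − a)/(6EI) = 49.97/EI
  point load 83.9 at a = 0.57: Pa²(3L − a)/(6EI) = 60.11/EI
  δ_0 = 2293/EI
Tip deflection under a unit load at C: L³/(3EI) = 32.45/EI.
With EI = 28000 kip·ft²: δ_0 = 0.081887 ft and δ_{CC} = 0.001159 ft/kip.
Compatibility — the beam at C must follow the support down by 0.05 ft: δ_0 − R_C·δ_{CC} = 0.05, so R_C = (0.081887 − 0.05)/0.001159 = 27.52 kip.

R_C = 27.52 kip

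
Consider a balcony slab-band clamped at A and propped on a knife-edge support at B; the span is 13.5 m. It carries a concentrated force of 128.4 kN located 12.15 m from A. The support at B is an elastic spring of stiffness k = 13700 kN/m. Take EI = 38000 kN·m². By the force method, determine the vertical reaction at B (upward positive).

Take the reaction at B as the redundant and release it; the primary structure is a cantilever fixed at A.
Downward deflection at the released point B due to the loads:
  point load 128.4 at a = 12.15: Pa²(3L − a)/(6EI) = 89561/EI
Flexibility coefficient — unit upward force at B: δ_{BB} = L³/(3EI) = 820.1/EI.
With EI = 38000 kN·m²: δ_0 = 2.3569 m and δ_{BB} = 0.021582 m/kN.
Compatibility — the spring shortens by R_B/k under the reaction it provides: δ_0 − R_B·δ_{BB} = R_B/k. With 1/k = 0.000073 m/kN, R_B = δ_0 / (δ_{BB} + 1/k) = 2.3569 / (0.021582 + 0.000073) = 108.8 kN.

R_B = 108.8 kN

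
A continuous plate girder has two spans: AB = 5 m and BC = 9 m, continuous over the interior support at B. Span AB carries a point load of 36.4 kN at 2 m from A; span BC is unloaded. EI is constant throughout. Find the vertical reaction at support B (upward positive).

R_B = 17.96 kN

Release continuity at B by inserting a hinge; the redundant is the internal moment M_B. The primary structure is two simply-supported spans AB and BC.
End slopes at the hinge B, treating each span as simply supported:
  span AB: point load 36.4 at a = 2: Pab(L + a)/(6LEI) = 50.96/EI
  relative rotation θ_0 = (50.96 + 0)/EI = 50.96/EI
A unit hogging moment at B produces rotation L₁/(3EI) + L₂/(3EI) = 4.667/EI.
Compatibility: M_B·(L₁+L₂)/(3EI) = θ_0, giving M_B = 10.92 kN·m (hogging).
Span AB, ΣM about A with M_B applied at B: R_B^{AB}·5 = 72.8 + 10.92, so R_B^{AB} = 16.74 kN and R_A = 36.4 − 16.74 = 19.66 kN.
Span BC, ΣM about C: R_B^{BC}·9 = 0 + 10.92, so R_B^{BC} = 1.213 kN and R_C = 0 − 1.213 = -1.213 kN.
R_B = 16.74 + 1.213 = 17.96 kN.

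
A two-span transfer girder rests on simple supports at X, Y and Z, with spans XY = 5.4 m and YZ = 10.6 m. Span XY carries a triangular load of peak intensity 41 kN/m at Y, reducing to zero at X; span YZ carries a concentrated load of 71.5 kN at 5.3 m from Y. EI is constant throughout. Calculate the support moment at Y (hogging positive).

Release continuity at Y by inserting a hinge; the redundant is the internal moment M_Y. The primary structure is two simply-supported spans XY and YZ.
Rotations at Y on the released spans (each span's end-slope, ×1/EI):
  span XY: triangular load, peak 41: w₀L³/(45EI) = 143.5/EI
  span YZ: point load 71.5 at a = 5.3: Pab(L + b)/(6LEI) = 502.1/EI
  relative rotation θ_0 = (143.5 + 502.1)/EI = 645.6/EI
A unit hogging moment at Y produces rotation L₁/(3EI) + L₂/(3EI) = 5.333/EI.
Slope continuity at Y: θ_0 = M_Y·5.333/EI, so M_Y = 645.6/5.333 = 121 kN·m (hogging).

M_Y = 121 kN·m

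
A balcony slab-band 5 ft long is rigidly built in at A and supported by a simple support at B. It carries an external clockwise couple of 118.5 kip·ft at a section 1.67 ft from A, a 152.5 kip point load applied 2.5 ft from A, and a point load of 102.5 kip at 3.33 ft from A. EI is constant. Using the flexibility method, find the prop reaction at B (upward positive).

R_B = 120.5 kip

Choose R_B as the redundant. The primary structure is the cantilever fixed at A.
Free-end deflection of the primary structure under the applied loading (downward +):
  clockwise couple 118.5 at a = 1.67: M₀a(2L − a)/(2EI) = 824.2/EI
  point load 152.5 at a = 2.5: Pa²(3L − a)/(6EI) = 1986/EI
  point load 102.5 at a = 3.33: Pa²(3L − a)/(6EI) = 2211/EI
  δ_0 = 5021/EI
Tip deflection under a unit load at B: L³/(3EI) = 41.67/EI.
The prop prevents deflection at B: R_B = δ_0/δ_{BB} = 5021/41.67 = 120.5 kip.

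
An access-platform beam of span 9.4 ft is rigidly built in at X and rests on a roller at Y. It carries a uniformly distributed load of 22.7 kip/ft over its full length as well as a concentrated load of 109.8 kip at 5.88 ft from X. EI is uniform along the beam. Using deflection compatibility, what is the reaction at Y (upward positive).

R_Y = 131 kip

Choose R_Y as the redundant. The primary structure is the cantilever fixed at X.
Primary-structure tip deflection at Y by superposition:
  UDL 22.7: wL⁴/(8EI) = 22154/EI
  point load 109.8 at a = 5.88: Pa²(3L − a)/(6EI) = 14122/EI
  δ_0 = 36276/EI
Tip deflection under a unit load at Y: L³/(3EI) = 276.9/EI.
Compatibility at Y: δ_0 − R_Y·δ_{YY} = 0, so R_Y = 36276/276.9 = 131 kip.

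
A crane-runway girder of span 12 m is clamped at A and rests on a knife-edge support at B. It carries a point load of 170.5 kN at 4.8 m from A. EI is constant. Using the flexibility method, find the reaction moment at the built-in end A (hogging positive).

Choose R_B as the redundant. The primary structure is the cantilever fixed at A.
Deflection at B on the released cantilever, summing each load's contribution:
  point load 170.5 at a = 4.8: Pa²(3L − a)/(6EI) = 20427/EI
Tip deflection under a unit load at B: L³/(3EI) = 576/EI.
Compatibility at B: δ_0 − R_B·δ_{BB} = 0, so R_B = 20427/576 = 35.46 kN.
Moment equilibrium about A: M_A = Σ(load moments about A) − R_B·L = 818.4 − 35.46×12 = 392.8 kN·m.

M_A = 392.8 kN·m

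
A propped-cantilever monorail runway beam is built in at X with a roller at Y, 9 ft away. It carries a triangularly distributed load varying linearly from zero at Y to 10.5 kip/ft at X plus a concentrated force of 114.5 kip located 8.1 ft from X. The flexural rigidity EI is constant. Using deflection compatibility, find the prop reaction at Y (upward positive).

R_Y = 106.8 kip

Choose R_Y as the redundant. The primary structure is the cantilever fixed at X.
Free-end deflection of the primary structure under the applied loading (downward +):
  triangular load, peak 10.5 at the fixed end: w₀L⁴/(30EI) = 2296/EI
  point load 114.5 at a = 8.1: Pa²(3L − a)/(6EI) = 23664/EI
  δ_0 = 25960/EI
Flexibility coefficient — unit upward force at Y: δ_{YY} = L³/(3EI) = 243/EI.
Compatibility at Y: δ_0 − R_Y·δ_{YY} = 0, so R_Y = 25960/243 = 106.8 kip.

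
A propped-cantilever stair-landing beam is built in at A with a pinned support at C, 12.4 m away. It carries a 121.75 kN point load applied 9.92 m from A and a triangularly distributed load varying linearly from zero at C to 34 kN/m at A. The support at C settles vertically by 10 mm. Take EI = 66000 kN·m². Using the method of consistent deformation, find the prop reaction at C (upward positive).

R_C = 126.8 kN

Release the roller at C. Primary structure: cantilever fixed at A.
Primary-structure tip deflection at C by superposition:
  point load 121.75 at a = 9.92: Pa²(3L − a)/(6EI) = 54474/EI
  triangular load, peak 34 at the fixed end: w₀L⁴/(30EI) = 26794/EI
  δ_0 = 81268/EI
Tip deflection under a unit load at C: L³/(3EI) = 635.5/EI.
With EI = 66000 kN·m²: δ_0 = 1.2313 m and δ_{CC} = 0.009629 m/kN.
Compatibility — the beam at C must follow the support down by 0.01 m: δ_0 − R_C·δ_{CC} = 0.01, so R_C = (1.2313 − 0.01)/0.009629 = 126.8 kN.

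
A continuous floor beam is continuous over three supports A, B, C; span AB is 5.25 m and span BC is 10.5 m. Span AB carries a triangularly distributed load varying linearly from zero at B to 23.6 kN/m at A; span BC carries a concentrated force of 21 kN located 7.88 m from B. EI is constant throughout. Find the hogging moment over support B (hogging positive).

Insert a hinge at B; M_B is the redundant, and each span becomes simply supported.
End slopes at the hinge B, treating each span as simply supported:
  span AB: triangular load, peak 23.6: 7w₀L³/(360EI) = 66.4/EI
  span BC: point load 21 at a = 7.88: Pab(L + b)/(6LEI) = 90.29/EI
  relative rotation θ_0 = (66.4 + 90.29)/EI = 156.7/EI
A unit hogging moment at B produces rotation L₁/(3EI) + L₂/(3EI) = 5.25/EI.
Compatibility: M_B·(L₁+L₂)/(3EI) = θ_0, giving M_B = 29.85 kN·m (hogging).

M_B = 29.85 kN·m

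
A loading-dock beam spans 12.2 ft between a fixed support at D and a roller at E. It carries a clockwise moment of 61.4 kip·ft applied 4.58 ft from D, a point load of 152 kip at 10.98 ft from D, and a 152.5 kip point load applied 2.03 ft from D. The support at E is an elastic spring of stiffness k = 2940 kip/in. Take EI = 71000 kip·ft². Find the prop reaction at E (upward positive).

R_E = 139.4 kip

Take the reaction at E as the redundant and release it; the primary structure is a cantilever fixed at D.
Primary-structure tip deflection at E by superposition:
  clockwise couple 61.4 at a = 4.58: M₀a(2L − a)/(2EI) = 2787/EI
  point load 152 at a = 10.98: Pa²(3L − a)/(6EI) = 78249/EI
  point load 152.5 at a = 2.03: Pa²(3L − a)/(6EI) = 3621/EI
  δ_0 = 84656/EI
Flexibility coefficient — unit upward force at E: δ_{EE} = L³/(3EI) = 605.3/EI.
With EI = 71000 kip·ft²: δ_0 = 1.1923 ft and δ_{EE} = 0.008525 ft/kip.
Compatibility — the spring shortens by R_E/k under the reaction it provides: δ_0 − R_E·δ_{EE} = R_E/k. With 1/k = 1/(2940×12) ft/kip = 0.000028 ft/kip, R_E = δ_0 / (δ_{EE} + 1/k) = 1.1923 / (0.008525 + 0.000028) = 139.4 kip.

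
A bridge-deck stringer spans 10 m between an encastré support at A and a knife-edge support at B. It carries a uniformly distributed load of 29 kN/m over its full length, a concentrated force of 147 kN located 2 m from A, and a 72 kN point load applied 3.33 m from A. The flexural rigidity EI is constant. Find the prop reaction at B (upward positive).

R_B = 127.6 kN

Choose R_B as the redundant. The primary structure is the cantilever fixed at A.
Deflection at B on the released cantilever, summing each load's contribution:
  UDL 29: wL⁴/(8EI) = 36250/EI
  point load 147 at a = 2: Pa²(3L − a)/(6EI) = 2744/EI
  point load 72 at a = 3.33: Pa²(3L − a)/(6EI) = 3549/EI
  δ_0 = 42543/EI
Flexibility coefficient — unit upward force at B: δ_{BB} = L³/(3EI) = 333.3/EI.
Compatibility at B: δ_0 − R_B·δ_{BB} = 0, so R_B = 42543/333.3 = 127.6 kN.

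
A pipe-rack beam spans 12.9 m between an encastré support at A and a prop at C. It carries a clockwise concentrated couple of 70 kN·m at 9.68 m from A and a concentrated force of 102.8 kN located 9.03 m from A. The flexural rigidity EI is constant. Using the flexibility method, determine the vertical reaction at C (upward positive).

R_C = 65.56 kN

Release the roller at C. Primary structure: cantilever fixed at A.
Free-end deflection of the primary structure under the applied loading (downward +):
  clockwise couple 70 at a = 9.68: M₀a(2L − a)/(2EI) = 5461/EI
  point load 102.8 at a = 9.03: Pa²(3L − a)/(6EI) = 41451/EI
  δ_0 = 46912/EI
Flexibility coefficient — unit upward force at C: δ_{CC} = L³/(3EI) = 715.6/EI.
The prop prevents deflection at C: R_C = δ_0/δ_{CC} = 46912/715.6 = 65.56 kN.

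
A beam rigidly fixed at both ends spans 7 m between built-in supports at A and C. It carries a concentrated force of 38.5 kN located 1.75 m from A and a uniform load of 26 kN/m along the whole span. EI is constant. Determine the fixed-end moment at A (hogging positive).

Release both end moments; the primary structure is a simply-supported span AC with redundants M_A and M_C.
Simple-span end rotations at A and C under the given loads:
  at A: point load 38.5 at a = 1.75: Pab(L + b)/(6LEI) = 103.2/EI
  at C: point load 38.5 at a = 1.75: Pab(L + a)/(6LEI) = 73.69/EI
  at A: UDL 26: wL³/(24EI) = 371.6/EI
  at C: UDL 26: wL³/(24EI) = 371.6/EI
  θ_A0 = 474.8/EI,  θ_C0 = 445.3/EI
Flexibility coefficients: a unit moment at one end gives L/(3EI) there and L/(6EI) at the far end, so f₁₁ = f₂₂ = 2.333/EI and f₁₂ = f₂₁ = 1.167/EI.
Compatibility — zero rotation at each built-in end:
  2.333 M_A + 1.167 M_C = 474.8
  1.167 M_A + 2.333 M_C = 445.3
Solving the pair gives M_A = 144.1 kN·m and M_C = 118.8 kN·m (hogging).

M_A = 144.1 kN·m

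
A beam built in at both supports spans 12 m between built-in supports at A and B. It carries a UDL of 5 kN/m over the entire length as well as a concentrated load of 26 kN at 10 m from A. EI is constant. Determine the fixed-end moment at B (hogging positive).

M_B = 96.11 kN·m

Take the two fixed-end moments M_A, M_B as redundants; the released structure is the simple span AB.
Simple-span end rotations at A and B under the given loads:
  at A: UDL 5: wL³/(24EI) = 360/EI
  at B: UDL 5: wL³/(24EI) = 360/EI
  at A: point load 26 at a = 10: Pab(L + b)/(6LEI) = 101.1/EI
  at B: point load 26 at a = 10: Pab(L + a)/(6LEI) = 158.9/EI
  θ_A0 = 461.1/EI,  θ_B0 = 518.9/EI
Flexibility coefficients: a unit moment at one end gives L/(3EI) there and L/(6EI) at the far end, so f₁₁ = f₂₂ = 4/EI and f₁₂ = f₂₁ = 2/EI.
Compatibility — zero rotation at each built-in end:
  4 M_A + 2 M_B = 461.1
  2 M_A + 4 M_B = 518.9
Solving the pair gives M_A = 67.22 kN·m and M_B = 96.11 kN·m (hogging).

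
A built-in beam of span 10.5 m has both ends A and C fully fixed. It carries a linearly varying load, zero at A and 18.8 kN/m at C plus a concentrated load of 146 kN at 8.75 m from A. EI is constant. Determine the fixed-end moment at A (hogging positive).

Take the two fixed-end moments M_A, M_C as redundants; the released structure is the simple span AC.
Simple-span end rotations at A and C under the given loads:
  at A: triangular load, peak 18.8: 7w₀L³/(360EI) = 423.2/EI
  at C: triangular load, peak 18.8: w₀L³/(45EI) = 483.6/EI
  at A: point load 146 at a = 8.75: Pab(L + b)/(6LEI) = 434.7/EI
  at C: point load 146 at a = 8.75: Pab(L + a)/(6LEI) = 683.1/EI
  θ_A0 = 857.9/EI,  θ_C0 = 1167/EI
Flexibility coefficients: a unit moment at one end gives L/(3EI) there and L/(6EI) at the far end, so f₁₁ = f₂₂ = 3.5/EI and f₁₂ = f₂₁ = 1.75/EI.
Compatibility — zero rotation at each built-in end:
  3.5 M_A + 1.75 M_C = 857.9
  1.75 M_A + 3.5 M_C = 1167
Solving the pair gives M_A = 104.6 kN·m and M_C = 281.1 kN·m (hogging).

M_A = 104.6 kN·m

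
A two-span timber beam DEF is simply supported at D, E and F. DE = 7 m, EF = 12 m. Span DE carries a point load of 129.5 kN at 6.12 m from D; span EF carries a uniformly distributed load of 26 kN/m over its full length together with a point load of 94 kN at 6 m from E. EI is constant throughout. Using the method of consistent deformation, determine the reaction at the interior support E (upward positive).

R_E = 421.1 kN

Take M_E as the redundant. Released structure: two simple spans DE and EF with a hinge at E.
Rotations at E on the released spans (each span's end-slope, ×1/EI):
  span DE: point load 129.5 at a = 6.12: Pab(L + a)/(6LEI) = 217.9/EI
  span EF: UDL 26: wL³/(24EI) = 1872/EI
  span EF: point load 94 at a = 6: Pab(L + b)/(6LEI) = 846/EI
  relative rotation θ_0 = (217.9 + 2718)/EI = 2936/EI
A unit hogging moment at E produces rotation L₁/(3EI) + L₂/(3EI) = 6.333/EI.
Slope continuity at E: θ_0 = M_E·6.333/EI, so M_E = 2936/6.333 = 463.6 kN·m (hogging).
Span DE, ΣM about D with M_E applied at E: R_E^{DE}·7 = 792.5 + 463.6, so R_E^{DE} = 179.4 kN and R_D = 129.5 − 179.4 = -49.94 kN.
Span EF, ΣM about F: R_E^{EF}·12 = 2436 + 463.6, so R_E^{EF} = 241.6 kN and R_F = 406 − 241.6 = 164.4 kN.
R_E = 179.4 + 241.6 = 421.1 kN.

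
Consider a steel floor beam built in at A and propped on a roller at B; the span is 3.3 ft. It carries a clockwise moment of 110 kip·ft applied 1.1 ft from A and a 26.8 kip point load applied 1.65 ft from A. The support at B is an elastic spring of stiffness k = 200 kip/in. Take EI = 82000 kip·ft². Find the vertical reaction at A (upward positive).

Remove the prop at B; the released (primary) structure is a cantilever built in at A.
Deflection at B on the released cantilever, summing each load's contribution:
  clockwise couple 110 at a = 1.1: M₀a(2L − a)/(2EI) = 332.8/EI
  point load 26.8 at a = 1.65: Pa²(3L − a)/(6EI) = 100.3/EI
  δ_0 = 433.1/EI
Flexibility coefficient — unit upward force at B: δ_{BB} = L³/(3EI) = 11.98/EI.
With EI = 82000 kip·ft²: δ_0 = 0.005281 ft and δ_{BB} = 0.000146 ft/kip.
Compatibility — the spring shortens by R_B/k under the reaction it provides: δ_0 − R_B·δ_{BB} = R_B/k. With 1/k = 1/(200×12) ft/kip = 0.000417 ft/kip, R_B = δ_0 / (δ_{BB} + 1/k) = 0.005281 / (0.000146 + 0.000417) = 9.385 kip.
Vertical equilibrium: R_A = ΣP − R_B = 26.8 − 9.385 = 17.42 kip.

R_A = 17.42 kip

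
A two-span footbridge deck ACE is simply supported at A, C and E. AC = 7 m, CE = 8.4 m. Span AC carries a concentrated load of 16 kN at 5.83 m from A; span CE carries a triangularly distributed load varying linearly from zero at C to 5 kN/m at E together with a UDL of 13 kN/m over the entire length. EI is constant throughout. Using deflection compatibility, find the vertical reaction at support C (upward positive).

R_C = 95.95 kN

Release continuity at C by inserting a hinge; the redundant is the internal moment M_C. The primary structure is two simply-supported spans AC and CE.
End slopes at the hinge C, treating each span as simply supported:
  span AC: point load 16 at a = 5.83: Pab(L + a)/(6LEI) = 33.34/EI
  span CE: triangular load, peak 5: 7w₀L³/(360EI) = 57.62/EI
  span CE: UDL 13: wL³/(24EI) = 321/EI
  relative rotation θ_0 = (33.34 + 378.7)/EI = 412/EI
A unit hogging moment at C produces rotation L₁/(3EI) + L₂/(3EI) = 5.133/EI.
Compatibility: M_C·(L₁+L₂)/(3EI) = θ_0, giving M_C = 80.26 kN·m (hogging).
Span AC, ΣM about A with M_C applied at C: R_C^{AC}·7 = 93.28 + 80.26, so R_C^{AC} = 24.79 kN and R_A = 16 − 24.79 = -8.792 kN.
Span CE, ΣM about E: R_C^{CE}·8.4 = 517.4 + 80.26, so R_C^{CE} = 71.15 kN and R_E = 130.2 − 71.15 = 59.05 kN.
R_C = 24.79 + 71.15 = 95.95 kN.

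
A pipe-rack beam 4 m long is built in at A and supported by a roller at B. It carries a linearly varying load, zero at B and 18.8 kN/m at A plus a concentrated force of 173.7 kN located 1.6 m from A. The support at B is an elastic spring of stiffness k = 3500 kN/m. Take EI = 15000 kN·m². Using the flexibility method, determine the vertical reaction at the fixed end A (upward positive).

R_A = 175 kN

Release the roller at B. Primary structure: cantilever fixed at A.
Deflection at B on the released cantilever, summing each load's contribution:
  triangular load, peak 18.8 at the fixed end: w₀L⁴/(30EI) = 160.4/EI
  point load 173.7 at a = 1.6: Pa²(3L − a)/(6EI) = 770.8/EI
  δ_0 = 931.2/EI
Flexibility coefficient — unit upward force at B: δ_{BB} = L³/(3EI) = 21.33/EI.
With EI = 15000 kN·m²: δ_0 = 0.062079 m and δ_{BB} = 0.001422 m/kN.
Compatibility — the spring shortens by R_B/k under the reaction it provides: δ_0 − R_B·δ_{BB} = R_B/k. With 1/k = 0.000286 m/kN, R_B = δ_0 / (δ_{BB} + 1/k) = 0.062079 / (0.001422 + 0.000286) = 36.35 kN.
Vertical equilibrium: R_A = ΣP − R_B = 211.3 − 36.35 = 175 kN.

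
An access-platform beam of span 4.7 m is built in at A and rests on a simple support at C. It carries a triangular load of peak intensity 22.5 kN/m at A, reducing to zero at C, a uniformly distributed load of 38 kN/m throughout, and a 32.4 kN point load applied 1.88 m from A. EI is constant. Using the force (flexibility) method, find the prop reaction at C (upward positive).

R_C = 84.29 kN

Release the roller at C. Primary structure: cantilever fixed at A.
Deflection at C on the released cantilever, summing each load's contribution:
  triangular load, peak 22.5 at the fixed end: w₀L⁴/(30EI) = 366/EI
  UDL 38: wL⁴/(8EI) = 2318/EI
  point load 32.4 at a = 1.88: Pa²(3L − a)/(6EI) = 233.2/EI
  δ_0 = 2917/EI
Flexibility coefficient — unit upward force at C: δ_{CC} = L³/(3EI) = 34.61/EI.
The prop prevents deflection at C: R_C = δ_0/δ_{CC} = 2917/34.61 = 84.29 kN.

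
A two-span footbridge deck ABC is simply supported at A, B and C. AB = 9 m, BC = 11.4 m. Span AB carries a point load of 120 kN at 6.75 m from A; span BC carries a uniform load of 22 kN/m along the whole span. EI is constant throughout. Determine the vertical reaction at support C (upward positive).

Release continuity at B by inserting a hinge; the redundant is the internal moment M_B. The primary structure is two simply-supported spans AB and BC.
Discontinuity in slope at B on the released structure — sum the simple-span end rotations:
  span AB: point load 120 at a = 6.75: Pab(L + a)/(6LEI) = 531.6/EI
  span BC: UDL 22: wL³/(24EI) = 1358/EI
  relative rotation θ_0 = (531.6 + 1358)/EI = 1890/EI
A unit hogging moment at B produces rotation L₁/(3EI) + L₂/(3EI) = 6.8/EI.
Compatibility: M_B·(L₁+L₂)/(3EI) = θ_0, giving M_B = 277.9 kN·m (hogging).
Span BC, ΣM about C: R_B^{BC}·11.4 = 1430 + 277.9, so R_B^{BC} = 149.8 kN and R_C = 250.8 − 149.8 = 101 kN.

R_C = 101 kN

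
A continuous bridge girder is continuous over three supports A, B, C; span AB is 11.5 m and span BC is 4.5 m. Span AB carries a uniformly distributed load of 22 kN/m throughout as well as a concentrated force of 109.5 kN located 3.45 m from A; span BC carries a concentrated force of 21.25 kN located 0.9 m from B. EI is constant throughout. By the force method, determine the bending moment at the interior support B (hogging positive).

Release continuity at B by inserting a hinge; the redundant is the internal moment M_B. The primary structure is two simply-supported spans AB and BC.
Discontinuity in slope at B on the released structure — sum the simple-span end rotations:
  span AB: UDL 22: wL³/(24EI) = 1394/EI
  span AB: point load 109.5 at a = 3.45: Pab(L + a)/(6LEI) = 658.9/EI
  span BC: point load 21.25 at a = 0.9: Pab(L + b)/(6LEI) = 20.66/EI
  relative rotation θ_0 = (2053 + 20.66)/EI = 2074/EI
A unit hogging moment at B produces rotation L₁/(3EI) + L₂/(3EI) = 5.333/EI.
Compatibility: M_B·(L₁+L₂)/(3EI) = θ_0, giving M_B = 388.8 kN·m (hogging).

M_B = 388.8 kN·m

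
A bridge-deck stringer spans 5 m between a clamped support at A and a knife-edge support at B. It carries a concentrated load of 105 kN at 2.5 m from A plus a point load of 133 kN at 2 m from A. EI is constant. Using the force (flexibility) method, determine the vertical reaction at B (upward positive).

Take the reaction at B as the redundant and release it; the primary structure is a cantilever fixed at A.
Primary-structure tip deflection at B by superposition:
  point load 105 at a = 2.5: Pa²(3L − a)/(6EI) = 1367/EI
  point load 133 at a = 2: Pa²(3L − a)/(6EI) = 1153/EI
  δ_0 = 2520/EI
Flexibility coefficient — unit upward force at B: δ_{BB} = L³/(3EI) = 41.67/EI.
Compatibility at B: δ_0 − R_B·δ_{BB} = 0, so R_B = 2520/41.67 = 60.48 kN.

R_B = 60.48 kN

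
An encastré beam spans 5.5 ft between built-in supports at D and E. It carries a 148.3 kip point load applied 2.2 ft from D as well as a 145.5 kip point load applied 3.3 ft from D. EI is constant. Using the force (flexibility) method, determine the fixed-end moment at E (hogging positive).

M_E = 193.5 kip·ft

Release both end moments; the primary structure is a simply-supported span DE with redundants M_D and M_E.
End rotations of the released simple span under the applied load (×1/EI):
  at D: point load 148.3 at a = 2.2: Pab(L + b)/(6LEI) = 287.1/EI
  at E: point load 148.3 at a = 2.2: Pab(L + a)/(6LEI) = 251.2/EI
  at D: point load 145.5 at a = 3.3: Pab(L + b)/(6LEI) = 246.5/EI
  at E: point load 145.5 at a = 3.3: Pab(L + a)/(6LEI) = 281.7/EI
  θ_D0 = 533.6/EI,  θ_E0 = 532.9/EI
Flexibility coefficients: a unit moment at one end gives L/(3EI) there and L/(6EI) at the far end, so f₁₁ = f₂₂ = 1.833/EI and f₁₂ = f₂₁ = 0.9167/EI.
Compatibility — zero rotation at each built-in end:
  1.833 M_D + 0.9167 M_E = 533.6
  0.9167 M_D + 1.833 M_E = 532.9
Solving the pair gives M_D = 194.3 kip·ft and M_E = 193.5 kip·ft (hogging).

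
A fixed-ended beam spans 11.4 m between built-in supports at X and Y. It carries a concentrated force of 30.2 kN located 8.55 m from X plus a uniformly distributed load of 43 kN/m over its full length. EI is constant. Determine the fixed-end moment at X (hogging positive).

M_X = 481.8 kN·m

Take the two fixed-end moments M_X, M_Y as redundants; the released structure is the simple span XY.
On the primary (simply-supported) span, the end slopes from the loading are:
  at X: point load 30.2 at a = 8.55: Pab(L + b)/(6LEI) = 153.3/EI
  at Y: point load 30.2 at a = 8.55: Pab(L + a)/(6LEI) = 214.6/EI
  at X: UDL 43: wL³/(24EI) = 2654/EI
  at Y: UDL 43: wL³/(24EI) = 2654/EI
  θ_X0 = 2808/EI,  θ_Y0 = 2869/EI
Flexibility coefficients: a unit moment at one end gives L/(3EI) there and L/(6EI) at the far end, so f₁₁ = f₂₂ = 3.8/EI and f₁₂ = f₂₁ = 1.9/EI.
Compatibility — zero rotation at each built-in end:
  3.8 M_X + 1.9 M_Y = 2808
  1.9 M_X + 3.8 M_Y = 2869
Solving the pair gives M_X = 481.8 kN·m and M_Y = 514.1 kN·m (hogging).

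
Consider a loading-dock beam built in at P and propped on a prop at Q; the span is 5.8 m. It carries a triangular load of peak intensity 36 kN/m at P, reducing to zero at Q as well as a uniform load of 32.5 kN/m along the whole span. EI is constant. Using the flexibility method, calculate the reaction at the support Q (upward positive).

R_Q = 91.57 kN

Choose R_Q as the redundant. The primary structure is the cantilever fixed at P.
Free-end deflection of the primary structure under the applied loading (downward +):
  triangular load, peak 36 at the fixed end: w₀L⁴/(30EI) = 1358/EI
  UDL 32.5: wL⁴/(8EI) = 4597/EI
  δ_0 = 5955/EI
Tip deflection under a unit load at Q: L³/(3EI) = 65.04/EI.
Compatibility at Q: δ_0 − R_Q·δ_{QQ} = 0, so R_Q = 5955/65.04 = 91.57 kN.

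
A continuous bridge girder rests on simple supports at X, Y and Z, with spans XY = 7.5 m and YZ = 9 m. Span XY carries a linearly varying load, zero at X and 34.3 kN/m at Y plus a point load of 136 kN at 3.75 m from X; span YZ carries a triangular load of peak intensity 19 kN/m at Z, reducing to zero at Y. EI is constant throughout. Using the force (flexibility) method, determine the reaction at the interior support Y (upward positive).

R_Y = 229.8 kN

Release continuity at Y by inserting a hinge; the redundant is the internal moment M_Y. The primary structure is two simply-supported spans XY and YZ.
Discontinuity in slope at Y on the released structure — sum the simple-span end rotations:
  span XY: triangular load, peak 34.3: w₀L³/(45EI) = 321.6/EI
  span XY: point load 136 at a = 3.75: Pab(L + a)/(6LEI) = 478.1/EI
  span YZ: triangular load, peak 19: 7w₀L³/(360EI) = 269.3/EI
  relative rotation θ_0 = (799.7 + 269.3)/EI = 1069/EI
A unit hogging moment at Y produces rotation L₁/(3EI) + L₂/(3EI) = 5.5/EI.
Slope continuity at Y: θ_0 = M_Y·5.5/EI, so M_Y = 1069/5.5 = 194.4 kN·m (hogging).
Span XY, ΣM about X with M_Y applied at Y: R_Y^{XY}·7.5 = 1153 + 194.4, so R_Y^{XY} = 179.7 kN and R_X = 264.6 − 179.7 = 84.96 kN.
Span YZ, ΣM about Z: R_Y^{YZ}·9 = 256.5 + 194.4, so R_Y^{YZ} = 50.1 kN and R_Z = 85.5 − 50.1 = 35.4 kN.
R_Y = 179.7 + 50.1 = 229.8 kN.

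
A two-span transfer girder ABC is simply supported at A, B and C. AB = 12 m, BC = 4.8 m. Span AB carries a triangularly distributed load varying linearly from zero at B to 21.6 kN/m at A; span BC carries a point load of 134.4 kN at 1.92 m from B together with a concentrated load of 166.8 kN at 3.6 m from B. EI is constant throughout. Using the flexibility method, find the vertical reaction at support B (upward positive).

R_B = 221.5 kN

Release continuity at B by inserting a hinge; the redundant is the internal moment M_B. The primary structure is two simply-supported spans AB and BC.
Rotations at B on the released spans (each span's end-slope, ×1/EI):
  span AB: triangular load, peak 21.6: 7w₀L³/(360EI) = 725.8/EI
  span BC: point load 134.4 at a = 1.92: Pab(L + b)/(6LEI) = 198.2/EI
  span BC: point load 166.8 at a = 3.6: Pab(L + b)/(6LEI) = 150.1/EI
  relative rotation θ_0 = (725.8 + 348.3)/EI = 1074/EI
A unit hogging moment at B produces rotation L₁/(3EI) + L₂/(3EI) = 5.6/EI.
Compatibility: M_B·(L₁+L₂)/(3EI) = θ_0, giving M_B = 191.8 kN·m (hogging).
Span AB, ΣM about A with M_B applied at B: R_B^{AB}·12 = 518.4 + 191.8, so R_B^{AB} = 59.18 kN and R_A = 129.6 − 59.18 = 70.42 kN.
Span BC, ΣM about C: R_B^{BC}·4.8 = 587.2 + 191.8, so R_B^{BC} = 162.3 kN and R_C = 301.2 − 162.3 = 138.9 kN.
R_B = 59.18 + 162.3 = 221.5 kN.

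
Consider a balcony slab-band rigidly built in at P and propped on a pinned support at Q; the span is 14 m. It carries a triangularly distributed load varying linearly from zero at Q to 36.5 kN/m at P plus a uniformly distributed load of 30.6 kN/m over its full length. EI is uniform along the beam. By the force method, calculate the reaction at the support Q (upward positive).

Choose R_Q as the redundant. The primary structure is the cantilever fixed at P.
Downward deflection at the released point Q due to the loads:
  triangular load, peak 36.5 at the fixed end: w₀L⁴/(30EI) = 46739/EI
  UDL 30.6: wL⁴/(8EI) = 146941/EI
  δ_0 = 193681/EI
Tip deflection under a unit load at Q: L³/(3EI) = 914.7/EI.
The prop prevents deflection at Q: R_Q = δ_0/δ_{QQ} = 193681/914.7 = 211.8 kN.

R_Q = 211.8 kN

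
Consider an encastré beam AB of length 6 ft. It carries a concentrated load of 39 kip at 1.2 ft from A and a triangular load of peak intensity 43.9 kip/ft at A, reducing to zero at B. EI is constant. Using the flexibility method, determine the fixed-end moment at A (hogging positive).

M_A = 109 kip·ft

Release both end moments; the primary structure is a simply-supported span AB with redundants M_A and M_B.
End rotations of the released simple span under the applied load (×1/EI):
  at A: point load 39 at a = 1.2: Pab(L + b)/(6LEI) = 67.39/EI
  at B: point load 39 at a = 1.2: Pab(L + a)/(6LEI) = 44.93/EI
  at A: triangular load, peak 43.9: w₀L³/(45EI) = 210.7/EI
  at B: triangular load, peak 43.9: 7w₀L³/(360EI) = 184.4/EI
  θ_A0 = 278.1/EI,  θ_B0 = 229.3/EI
Flexibility coefficients: a unit moment at one end gives L/(3EI) there and L/(6EI) at the far end, so f₁₁ = f₂₂ = 2/EI and f₁₂ = f₂₁ = 1/EI.
Compatibility — zero rotation at each built-in end:
  2 M_A + 1 M_B = 278.1
  1 M_A + 2 M_B = 229.3
Solving the pair gives M_A = 109 kip·ft and M_B = 60.17 kip·ft (hogging).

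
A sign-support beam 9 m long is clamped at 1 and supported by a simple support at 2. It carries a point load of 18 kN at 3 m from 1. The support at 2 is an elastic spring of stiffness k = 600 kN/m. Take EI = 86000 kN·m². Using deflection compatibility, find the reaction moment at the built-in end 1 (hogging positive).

Remove the prop at 2; the released (primary) structure is a cantilever built in at 1.
Primary-structure tip deflection at 2 by superposition:
  point load 18 at a = 3: Pa²(3L − a)/(6EI) = 648/EI
Flexibility coefficient — unit upward force at 2: δ_{22} = L³/(3EI) = 243/EI.
With EI = 86000 kN·m²: δ_0 = 0.007535 m and δ_{22} = 0.002826 m/kN.
Compatibility — the spring shortens by R_2/k under the reaction it provides: δ_0 − R_2·δ_{22} = R_2/k. With 1/k = 0.001667 m/kN, R_2 = δ_0 / (δ_{22} + 1/k) = 0.007535 / (0.002826 + 0.001667) = 1.677 kN.
Moment equilibrium about 1: M_1 = Σ(load moments about 1) − R_2·L = 54 − 1.677×9 = 38.9 kN·m.

M_1 = 38.9 kN·m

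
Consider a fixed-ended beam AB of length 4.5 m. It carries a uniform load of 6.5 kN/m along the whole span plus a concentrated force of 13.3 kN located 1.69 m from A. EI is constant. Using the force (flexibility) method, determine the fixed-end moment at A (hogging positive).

Take the two fixed-end moments M_A, M_B as redundants; the released structure is the simple span AB.
End rotations of the released simple span under the applied load (×1/EI):
  at A: UDL 6.5: wL³/(24EI) = 24.68/EI
  at B: UDL 6.5: wL³/(24EI) = 24.68/EI
  at A: point load 13.3 at a = 1.69: Pab(L + b)/(6LEI) = 17.1/EI
  at B: point load 13.3 at a = 1.69: Pab(L + a)/(6LEI) = 14.48/EI
  θ_A0 = 41.78/EI,  θ_B0 = 39.16/EI
Flexibility coefficients: a unit moment at one end gives L/(3EI) there and L/(6EI) at the far end, so f₁₁ = f₂₂ = 1.5/EI and f₁₂ = f₂₁ = 0.75/EI.
Compatibility — zero rotation at each built-in end:
  1.5 M_A + 0.75 M_B = 41.78
  0.75 M_A + 1.5 M_B = 39.16
Solving the pair gives M_A = 19.73 kN·m and M_B = 16.24 kN·m (hogging).

M_A = 19.73 kN·m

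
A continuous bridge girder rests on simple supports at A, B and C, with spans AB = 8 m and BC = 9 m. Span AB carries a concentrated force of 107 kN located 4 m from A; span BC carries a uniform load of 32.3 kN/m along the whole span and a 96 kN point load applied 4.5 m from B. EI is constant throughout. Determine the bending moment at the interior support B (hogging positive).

M_B = 334.4 kN·m

Take M_B as the redundant. Released structure: two simple spans AB and BC with a hinge at B.
Rotations at B on the released spans (each span's end-slope, ×1/EI):
  span AB: point load 107 at a = 4: Pab(L + a)/(6LEI) = 428/EI
  span BC: UDL 32.3: wL³/(24EI) = 981.1/EI
  span BC: point load 96 at a = 4.5: Pab(L + b)/(6LEI) = 486/EI
  relative rotation θ_0 = (428 + 1467)/EI = 1895/EI
A unit hogging moment at B produces rotation L₁/(3EI) + L₂/(3EI) = 5.667/EI.
Compatibility: M_B·(L₁+L₂)/(3EI) = θ_0, giving M_B = 334.4 kN·m (hogging).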